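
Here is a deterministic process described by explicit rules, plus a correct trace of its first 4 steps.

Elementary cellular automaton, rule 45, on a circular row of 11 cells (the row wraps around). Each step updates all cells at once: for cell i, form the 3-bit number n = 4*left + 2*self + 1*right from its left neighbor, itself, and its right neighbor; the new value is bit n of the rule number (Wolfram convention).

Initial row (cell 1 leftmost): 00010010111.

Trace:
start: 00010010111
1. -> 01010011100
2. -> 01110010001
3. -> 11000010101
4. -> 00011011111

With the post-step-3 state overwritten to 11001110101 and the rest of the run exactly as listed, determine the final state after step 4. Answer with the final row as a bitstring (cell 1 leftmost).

state after step 3 := 11001110101
4. -> 00001001111

00001001111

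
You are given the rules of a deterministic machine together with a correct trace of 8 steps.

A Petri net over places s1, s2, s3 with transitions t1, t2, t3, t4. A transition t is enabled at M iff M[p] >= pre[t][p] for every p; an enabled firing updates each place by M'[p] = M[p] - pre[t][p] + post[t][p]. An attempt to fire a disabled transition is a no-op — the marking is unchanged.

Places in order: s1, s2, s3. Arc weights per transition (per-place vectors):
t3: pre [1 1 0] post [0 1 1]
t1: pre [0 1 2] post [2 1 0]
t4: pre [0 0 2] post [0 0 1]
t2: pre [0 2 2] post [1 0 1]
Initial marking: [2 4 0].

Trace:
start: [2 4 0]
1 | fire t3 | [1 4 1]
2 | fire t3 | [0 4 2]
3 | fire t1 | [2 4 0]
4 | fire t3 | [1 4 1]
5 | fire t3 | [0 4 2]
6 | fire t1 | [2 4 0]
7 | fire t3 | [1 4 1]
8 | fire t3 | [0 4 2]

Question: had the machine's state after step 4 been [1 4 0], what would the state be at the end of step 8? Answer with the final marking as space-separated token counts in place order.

0 4 1

state after step 4 := [1 4 0]
5 | fire t3 | [0 4 1]
6 | fire t1 | [0 4 1]
7 | fire t3 | [0 4 1]
8 | fire t3 | [0 4 1]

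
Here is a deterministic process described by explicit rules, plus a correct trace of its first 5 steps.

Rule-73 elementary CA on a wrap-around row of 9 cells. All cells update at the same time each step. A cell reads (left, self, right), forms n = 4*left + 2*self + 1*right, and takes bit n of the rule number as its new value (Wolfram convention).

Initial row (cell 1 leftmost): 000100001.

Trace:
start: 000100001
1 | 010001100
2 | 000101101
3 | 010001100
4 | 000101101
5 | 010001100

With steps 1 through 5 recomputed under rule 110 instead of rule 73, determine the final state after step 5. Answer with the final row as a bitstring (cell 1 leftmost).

110000001

(re-executing steps 1..5 under rule 110; state before step 1: 000100001)
1 | 001100011
2 | 011100111
3 | 110101101
4 | 011111111
5 | 110000001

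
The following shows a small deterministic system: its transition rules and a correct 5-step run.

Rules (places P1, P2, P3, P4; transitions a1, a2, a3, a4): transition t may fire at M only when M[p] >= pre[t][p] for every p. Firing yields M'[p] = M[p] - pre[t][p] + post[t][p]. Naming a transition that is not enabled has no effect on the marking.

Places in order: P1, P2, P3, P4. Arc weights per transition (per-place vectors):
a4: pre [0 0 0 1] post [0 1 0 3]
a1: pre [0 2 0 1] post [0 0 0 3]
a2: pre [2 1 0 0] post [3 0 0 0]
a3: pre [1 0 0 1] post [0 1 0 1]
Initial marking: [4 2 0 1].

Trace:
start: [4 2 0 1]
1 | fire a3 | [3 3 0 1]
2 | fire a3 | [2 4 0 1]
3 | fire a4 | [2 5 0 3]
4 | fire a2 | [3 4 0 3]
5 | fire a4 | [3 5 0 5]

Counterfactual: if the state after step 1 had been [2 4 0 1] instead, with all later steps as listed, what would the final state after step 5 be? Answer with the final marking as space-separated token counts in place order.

state after step 1 := [2 4 0 1]
2 | fire a3 | [1 5 0 1]
3 | fire a4 | [1 6 0 3]
4 | fire a2 | [1 6 0 3]
5 | fire a4 | [1 7 0 5]

1 7 0 5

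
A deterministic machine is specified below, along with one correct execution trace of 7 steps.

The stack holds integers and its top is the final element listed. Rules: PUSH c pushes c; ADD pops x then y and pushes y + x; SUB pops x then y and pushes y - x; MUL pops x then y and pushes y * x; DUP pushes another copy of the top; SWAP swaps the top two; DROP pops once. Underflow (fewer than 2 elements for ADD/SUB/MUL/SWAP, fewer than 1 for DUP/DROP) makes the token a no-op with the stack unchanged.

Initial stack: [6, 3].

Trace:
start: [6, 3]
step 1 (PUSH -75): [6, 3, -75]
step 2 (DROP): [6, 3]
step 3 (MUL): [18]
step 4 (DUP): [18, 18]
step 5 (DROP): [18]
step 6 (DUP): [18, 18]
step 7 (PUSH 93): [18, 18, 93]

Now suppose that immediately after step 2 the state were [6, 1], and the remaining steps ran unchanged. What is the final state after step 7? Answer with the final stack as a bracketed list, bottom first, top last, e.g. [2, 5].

state after step 2 := [6, 1]
step 3 (MUL): [6]
step 4 (DUP): [6, 6]
step 5 (DROP): [6]
step 6 (DUP): [6, 6]
step 7 (PUSH 93): [6, 6, 93]

[6, 6, 93]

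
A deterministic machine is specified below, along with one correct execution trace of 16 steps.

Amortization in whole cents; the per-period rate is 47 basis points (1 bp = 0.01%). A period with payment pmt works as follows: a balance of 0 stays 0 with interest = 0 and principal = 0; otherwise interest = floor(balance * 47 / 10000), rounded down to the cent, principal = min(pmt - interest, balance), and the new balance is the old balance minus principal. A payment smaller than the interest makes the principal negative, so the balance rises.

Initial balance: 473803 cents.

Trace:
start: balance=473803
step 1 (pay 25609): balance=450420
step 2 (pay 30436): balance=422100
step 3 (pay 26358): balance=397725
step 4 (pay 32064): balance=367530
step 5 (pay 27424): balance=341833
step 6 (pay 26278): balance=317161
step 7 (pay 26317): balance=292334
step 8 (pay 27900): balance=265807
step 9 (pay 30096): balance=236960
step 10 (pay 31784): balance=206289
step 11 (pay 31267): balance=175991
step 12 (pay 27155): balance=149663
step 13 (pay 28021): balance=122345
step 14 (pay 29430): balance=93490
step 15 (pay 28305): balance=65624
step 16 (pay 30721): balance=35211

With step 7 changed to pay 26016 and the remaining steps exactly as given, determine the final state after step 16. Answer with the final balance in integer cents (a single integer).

35523

(re-executing from step 7 with the substitution; state before step 7: balance=317161)
step 7 (pay 26016): balance=292635
step 8 (pay 27900): balance=266110
step 9 (pay 30096): balance=237264
step 10 (pay 31784): balance=206595
step 11 (pay 31267): balance=176298
step 12 (pay 27155): balance=149971
step 13 (pay 28021): balance=122654
step 14 (pay 29430): balance=93800
step 15 (pay 28305): balance=65935
step 16 (pay 30721): balance=35523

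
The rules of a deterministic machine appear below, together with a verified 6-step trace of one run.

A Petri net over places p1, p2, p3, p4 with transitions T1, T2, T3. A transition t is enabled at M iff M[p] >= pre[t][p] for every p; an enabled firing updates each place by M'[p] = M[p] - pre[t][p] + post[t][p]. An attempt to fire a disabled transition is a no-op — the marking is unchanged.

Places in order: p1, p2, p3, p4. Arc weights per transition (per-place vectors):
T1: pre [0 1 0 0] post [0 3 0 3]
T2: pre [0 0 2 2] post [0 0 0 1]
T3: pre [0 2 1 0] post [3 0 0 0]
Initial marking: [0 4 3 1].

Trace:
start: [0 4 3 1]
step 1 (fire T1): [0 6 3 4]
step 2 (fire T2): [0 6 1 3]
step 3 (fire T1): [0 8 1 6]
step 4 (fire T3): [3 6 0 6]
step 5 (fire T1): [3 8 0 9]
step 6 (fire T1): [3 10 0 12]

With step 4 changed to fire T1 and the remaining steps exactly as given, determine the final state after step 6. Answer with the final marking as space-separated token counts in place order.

(re-executing from step 4 with the substitution; state before step 4: [0 8 1 6])
step 4 (fire T1): [0 10 1 9]
step 5 (fire T1): [0 12 1 12]
step 6 (fire T1): [0 14 1 15]

0 14 1 15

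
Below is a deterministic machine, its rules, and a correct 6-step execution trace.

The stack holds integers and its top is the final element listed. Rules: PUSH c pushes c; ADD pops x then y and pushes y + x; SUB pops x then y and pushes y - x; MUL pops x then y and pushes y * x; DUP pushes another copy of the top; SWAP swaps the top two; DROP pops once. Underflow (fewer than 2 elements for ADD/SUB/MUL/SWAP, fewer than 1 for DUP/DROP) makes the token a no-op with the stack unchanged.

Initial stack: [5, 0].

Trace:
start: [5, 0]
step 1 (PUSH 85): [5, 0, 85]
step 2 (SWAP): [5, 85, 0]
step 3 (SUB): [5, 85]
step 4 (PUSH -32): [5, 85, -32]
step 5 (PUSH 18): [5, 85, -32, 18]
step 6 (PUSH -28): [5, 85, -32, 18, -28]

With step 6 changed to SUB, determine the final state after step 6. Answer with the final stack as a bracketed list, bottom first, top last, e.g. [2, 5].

[5, 85, -50]

(re-executing from step 6 with the substitution; state before step 6: [5, 85, -32, 18])
step 6 (SUB): [5, 85, -50]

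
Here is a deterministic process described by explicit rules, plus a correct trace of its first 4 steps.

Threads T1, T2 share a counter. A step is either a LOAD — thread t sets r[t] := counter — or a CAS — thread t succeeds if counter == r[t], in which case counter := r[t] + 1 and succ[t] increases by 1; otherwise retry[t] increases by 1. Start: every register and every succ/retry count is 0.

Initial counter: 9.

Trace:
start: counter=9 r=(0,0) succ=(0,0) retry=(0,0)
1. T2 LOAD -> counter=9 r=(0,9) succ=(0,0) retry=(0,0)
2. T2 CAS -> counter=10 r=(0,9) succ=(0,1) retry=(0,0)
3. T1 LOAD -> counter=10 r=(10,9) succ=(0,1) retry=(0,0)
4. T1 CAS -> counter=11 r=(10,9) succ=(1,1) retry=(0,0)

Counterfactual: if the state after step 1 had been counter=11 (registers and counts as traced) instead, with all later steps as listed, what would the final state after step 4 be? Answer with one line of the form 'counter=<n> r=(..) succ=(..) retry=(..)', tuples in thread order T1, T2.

counter=12 r=(11,9) succ=(1,0) retry=(0,1)

state after step 1 := counter=11 r=(0,9) succ=(0,0) retry=(0,0)
2. T2 CAS -> counter=11 r=(0,9) succ=(0,0) retry=(0,1)
3. T1 LOAD -> counter=11 r=(11,9) succ=(0,0) retry=(0,1)
4. T1 CAS -> counter=12 r=(11,9) succ=(1,0) retry=(0,1)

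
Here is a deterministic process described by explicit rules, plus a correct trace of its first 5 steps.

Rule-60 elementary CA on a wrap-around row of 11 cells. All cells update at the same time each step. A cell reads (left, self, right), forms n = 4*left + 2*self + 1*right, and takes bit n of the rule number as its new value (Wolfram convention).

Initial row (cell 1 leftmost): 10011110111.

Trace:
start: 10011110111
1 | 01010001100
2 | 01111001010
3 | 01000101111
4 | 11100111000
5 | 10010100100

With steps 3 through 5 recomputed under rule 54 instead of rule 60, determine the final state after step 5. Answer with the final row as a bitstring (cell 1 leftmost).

11111100000

(re-executing steps 3..5 under rule 54; state before step 3: 01111001010)
3 | 10000111111
4 | 01001000000
5 | 11111100000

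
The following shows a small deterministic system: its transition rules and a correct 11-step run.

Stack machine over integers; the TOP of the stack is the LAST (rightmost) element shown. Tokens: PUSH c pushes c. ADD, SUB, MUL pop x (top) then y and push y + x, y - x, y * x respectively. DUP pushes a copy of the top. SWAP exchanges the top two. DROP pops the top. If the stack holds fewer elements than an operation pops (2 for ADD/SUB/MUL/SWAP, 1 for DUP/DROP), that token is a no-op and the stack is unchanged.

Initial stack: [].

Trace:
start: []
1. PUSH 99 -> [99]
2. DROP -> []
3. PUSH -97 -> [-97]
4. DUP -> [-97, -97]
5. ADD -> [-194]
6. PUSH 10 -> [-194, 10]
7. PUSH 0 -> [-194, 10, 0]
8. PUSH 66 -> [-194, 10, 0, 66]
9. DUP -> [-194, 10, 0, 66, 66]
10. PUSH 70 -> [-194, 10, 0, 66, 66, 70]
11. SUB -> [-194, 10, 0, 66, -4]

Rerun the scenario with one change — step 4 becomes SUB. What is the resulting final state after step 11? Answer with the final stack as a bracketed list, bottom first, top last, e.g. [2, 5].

[-97, 10, 0, 66, -4]

(re-executing from step 4 with the substitution; state before step 4: [-97])
4. SUB -> [-97]
5. ADD -> [-97]
6. PUSH 10 -> [-97, 10]
7. PUSH 0 -> [-97, 10, 0]
8. PUSH 66 -> [-97, 10, 0, 66]
9. DUP -> [-97, 10, 0, 66, 66]
10. PUSH 70 -> [-97, 10, 0, 66, 66, 70]
11. SUB -> [-97, 10, 0, 66, -4]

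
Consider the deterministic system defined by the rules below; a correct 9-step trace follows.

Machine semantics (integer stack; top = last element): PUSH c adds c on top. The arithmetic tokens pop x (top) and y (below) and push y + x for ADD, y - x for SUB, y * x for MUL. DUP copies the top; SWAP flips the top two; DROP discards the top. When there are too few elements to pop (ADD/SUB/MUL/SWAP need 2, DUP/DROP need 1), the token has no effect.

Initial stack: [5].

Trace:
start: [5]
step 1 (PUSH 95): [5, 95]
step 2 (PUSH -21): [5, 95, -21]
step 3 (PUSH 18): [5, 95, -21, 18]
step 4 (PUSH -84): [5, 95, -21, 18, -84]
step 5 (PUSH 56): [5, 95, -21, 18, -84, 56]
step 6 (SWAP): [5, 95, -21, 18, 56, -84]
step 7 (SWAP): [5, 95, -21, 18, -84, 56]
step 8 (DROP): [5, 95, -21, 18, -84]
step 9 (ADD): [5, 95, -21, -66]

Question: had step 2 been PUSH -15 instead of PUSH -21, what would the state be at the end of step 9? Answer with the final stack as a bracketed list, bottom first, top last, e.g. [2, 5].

[5, 95, -15, -66]

(re-executing from step 2 with the substitution; state before step 2: [5, 95])
step 2 (PUSH -15): [5, 95, -15]
step 3 (PUSH 18): [5, 95, -15, 18]
step 4 (PUSH -84): [5, 95, -15, 18, -84]
step 5 (PUSH 56): [5, 95, -15, 18, -84, 56]
step 6 (SWAP): [5, 95, -15, 18, 56, -84]
step 7 (SWAP): [5, 95, -15, 18, -84, 56]
step 8 (DROP): [5, 95, -15, 18, -84]
step 9 (ADD): [5, 95, -15, -66]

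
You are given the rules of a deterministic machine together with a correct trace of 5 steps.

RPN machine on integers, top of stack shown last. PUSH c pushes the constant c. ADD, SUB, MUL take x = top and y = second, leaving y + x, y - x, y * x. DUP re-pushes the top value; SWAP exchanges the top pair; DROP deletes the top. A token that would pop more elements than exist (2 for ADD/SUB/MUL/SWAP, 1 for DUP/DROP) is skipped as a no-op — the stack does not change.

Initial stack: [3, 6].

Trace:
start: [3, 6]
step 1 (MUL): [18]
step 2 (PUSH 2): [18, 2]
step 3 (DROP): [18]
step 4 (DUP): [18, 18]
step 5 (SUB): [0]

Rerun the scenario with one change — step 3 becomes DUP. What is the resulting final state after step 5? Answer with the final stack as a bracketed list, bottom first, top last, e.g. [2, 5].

(re-executing from step 3 with the substitution; state before step 3: [18, 2])
step 3 (DUP): [18, 2, 2]
step 4 (DUP): [18, 2, 2, 2]
step 5 (SUB): [18, 2, 0]

[18, 2, 0]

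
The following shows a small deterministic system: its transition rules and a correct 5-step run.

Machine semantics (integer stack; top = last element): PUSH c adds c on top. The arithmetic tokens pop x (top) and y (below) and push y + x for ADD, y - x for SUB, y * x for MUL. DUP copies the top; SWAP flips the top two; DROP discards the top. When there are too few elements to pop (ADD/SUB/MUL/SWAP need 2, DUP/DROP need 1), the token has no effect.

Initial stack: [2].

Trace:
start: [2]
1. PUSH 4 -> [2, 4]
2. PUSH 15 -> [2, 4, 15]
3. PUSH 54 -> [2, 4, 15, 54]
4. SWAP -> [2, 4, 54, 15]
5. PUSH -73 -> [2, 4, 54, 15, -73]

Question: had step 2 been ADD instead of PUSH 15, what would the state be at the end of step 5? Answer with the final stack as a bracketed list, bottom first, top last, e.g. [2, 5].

(re-executing from step 2 with the substitution; state before step 2: [2, 4])
2. ADD -> [6]
3. PUSH 54 -> [6, 54]
4. SWAP -> [54, 6]
5. PUSH -73 -> [54, 6, -73]

[54, 6, -73]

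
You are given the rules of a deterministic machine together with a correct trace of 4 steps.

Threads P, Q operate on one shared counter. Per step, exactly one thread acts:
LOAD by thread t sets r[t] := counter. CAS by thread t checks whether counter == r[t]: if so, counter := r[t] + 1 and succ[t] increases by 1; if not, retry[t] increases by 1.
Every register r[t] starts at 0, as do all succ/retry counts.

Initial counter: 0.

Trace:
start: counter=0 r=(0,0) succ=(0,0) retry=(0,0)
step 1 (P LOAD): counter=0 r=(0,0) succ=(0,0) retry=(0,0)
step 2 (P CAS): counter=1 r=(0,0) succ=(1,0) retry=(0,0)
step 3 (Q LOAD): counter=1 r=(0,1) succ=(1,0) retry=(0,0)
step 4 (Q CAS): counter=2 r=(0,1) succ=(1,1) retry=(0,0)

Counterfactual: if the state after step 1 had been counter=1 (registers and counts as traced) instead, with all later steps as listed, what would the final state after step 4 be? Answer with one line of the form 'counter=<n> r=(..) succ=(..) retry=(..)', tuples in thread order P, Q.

counter=2 r=(0,1) succ=(0,1) retry=(1,0)

state after step 1 := counter=1 r=(0,0) succ=(0,0) retry=(0,0)
step 2 (P CAS): counter=1 r=(0,0) succ=(0,0) retry=(1,0)
step 3 (Q LOAD): counter=1 r=(0,1) succ=(0,0) retry=(1,0)
step 4 (Q CAS): counter=2 r=(0,1) succ=(0,1) retry=(1,0)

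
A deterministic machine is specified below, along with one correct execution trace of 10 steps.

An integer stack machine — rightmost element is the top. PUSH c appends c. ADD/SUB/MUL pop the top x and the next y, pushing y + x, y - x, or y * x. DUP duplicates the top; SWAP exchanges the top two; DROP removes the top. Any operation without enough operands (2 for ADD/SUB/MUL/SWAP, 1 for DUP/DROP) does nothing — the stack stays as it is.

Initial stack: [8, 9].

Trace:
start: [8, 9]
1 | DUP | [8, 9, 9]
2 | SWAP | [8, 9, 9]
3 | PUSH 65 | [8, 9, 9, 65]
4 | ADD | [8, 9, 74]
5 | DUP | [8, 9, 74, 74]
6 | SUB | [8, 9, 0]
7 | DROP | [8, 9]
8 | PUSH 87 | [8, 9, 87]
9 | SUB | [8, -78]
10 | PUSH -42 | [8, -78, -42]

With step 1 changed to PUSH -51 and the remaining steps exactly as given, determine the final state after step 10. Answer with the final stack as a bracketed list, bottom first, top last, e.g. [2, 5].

(re-executing from step 1 with the substitution; state before step 1: [8, 9])
1 | PUSH -51 | [8, 9, -51]
2 | SWAP | [8, -51, 9]
3 | PUSH 65 | [8, -51, 9, 65]
4 | ADD | [8, -51, 74]
5 | DUP | [8, -51, 74, 74]
6 | SUB | [8, -51, 0]
7 | DROP | [8, -51]
8 | PUSH 87 | [8, -51, 87]
9 | SUB | [8, -138]
10 | PUSH -42 | [8, -138, -42]

[8, -138, -42]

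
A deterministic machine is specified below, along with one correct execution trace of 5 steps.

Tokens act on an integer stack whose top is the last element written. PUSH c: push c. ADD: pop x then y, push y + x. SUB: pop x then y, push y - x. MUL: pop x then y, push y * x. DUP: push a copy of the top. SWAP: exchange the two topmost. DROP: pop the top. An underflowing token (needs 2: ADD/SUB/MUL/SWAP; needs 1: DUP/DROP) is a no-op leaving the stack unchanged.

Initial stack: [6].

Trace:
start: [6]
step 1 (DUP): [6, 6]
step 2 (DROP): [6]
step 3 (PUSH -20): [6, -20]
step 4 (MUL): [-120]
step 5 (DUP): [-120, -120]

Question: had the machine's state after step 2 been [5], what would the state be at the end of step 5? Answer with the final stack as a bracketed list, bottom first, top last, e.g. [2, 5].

state after step 2 := [5]
step 3 (PUSH -20): [5, -20]
step 4 (MUL): [-100]
step 5 (DUP): [-100, -100]

[-100, -100]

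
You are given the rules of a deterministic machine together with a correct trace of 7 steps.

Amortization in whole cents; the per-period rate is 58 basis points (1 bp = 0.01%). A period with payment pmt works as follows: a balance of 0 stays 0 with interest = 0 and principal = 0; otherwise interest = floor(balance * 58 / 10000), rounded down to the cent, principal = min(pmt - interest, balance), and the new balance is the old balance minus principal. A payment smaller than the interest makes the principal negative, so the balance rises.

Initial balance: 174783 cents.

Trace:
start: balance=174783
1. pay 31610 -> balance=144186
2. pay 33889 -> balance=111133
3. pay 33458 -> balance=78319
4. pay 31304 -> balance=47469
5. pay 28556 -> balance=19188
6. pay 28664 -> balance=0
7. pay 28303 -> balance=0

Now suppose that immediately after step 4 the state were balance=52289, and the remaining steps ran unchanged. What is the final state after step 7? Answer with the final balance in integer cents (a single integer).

state after step 4 := balance=52289
5. pay 28556 -> balance=24036
6. pay 28664 -> balance=0
7. pay 28303 -> balance=0

0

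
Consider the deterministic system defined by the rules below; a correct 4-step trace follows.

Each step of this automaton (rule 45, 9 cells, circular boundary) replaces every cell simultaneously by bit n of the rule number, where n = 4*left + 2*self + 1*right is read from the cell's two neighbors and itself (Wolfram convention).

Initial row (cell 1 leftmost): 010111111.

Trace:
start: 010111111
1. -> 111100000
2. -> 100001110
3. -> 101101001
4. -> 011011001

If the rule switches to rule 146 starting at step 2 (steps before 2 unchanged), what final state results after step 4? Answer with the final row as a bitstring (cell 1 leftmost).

000010001

(re-executing steps 2..4 under rule 146; state before step 2: 111100000)
2. -> 011010001
3. -> 000001010
4. -> 000010001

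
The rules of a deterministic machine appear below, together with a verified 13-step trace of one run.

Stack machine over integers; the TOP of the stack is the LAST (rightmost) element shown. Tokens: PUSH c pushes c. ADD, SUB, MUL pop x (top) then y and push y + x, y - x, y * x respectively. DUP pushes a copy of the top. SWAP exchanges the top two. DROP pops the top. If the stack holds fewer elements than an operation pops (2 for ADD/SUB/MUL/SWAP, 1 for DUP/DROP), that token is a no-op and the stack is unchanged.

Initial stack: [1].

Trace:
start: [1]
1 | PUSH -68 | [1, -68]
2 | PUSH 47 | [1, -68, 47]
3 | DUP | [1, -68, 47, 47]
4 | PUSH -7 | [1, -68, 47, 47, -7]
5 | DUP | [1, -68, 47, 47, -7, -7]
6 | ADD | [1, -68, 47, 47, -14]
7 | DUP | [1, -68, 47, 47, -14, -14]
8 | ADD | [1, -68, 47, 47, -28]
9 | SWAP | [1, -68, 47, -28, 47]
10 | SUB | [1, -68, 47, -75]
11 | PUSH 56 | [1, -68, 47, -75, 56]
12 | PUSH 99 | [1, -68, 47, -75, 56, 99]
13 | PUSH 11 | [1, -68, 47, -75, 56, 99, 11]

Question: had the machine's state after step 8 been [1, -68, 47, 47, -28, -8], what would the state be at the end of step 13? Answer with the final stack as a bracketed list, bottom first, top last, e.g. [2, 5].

state after step 8 := [1, -68, 47, 47, -28, -8]
9 | SWAP | [1, -68, 47, 47, -8, -28]
10 | SUB | [1, -68, 47, 47, 20]
11 | PUSH 56 | [1, -68, 47, 47, 20, 56]
12 | PUSH 99 | [1, -68, 47, 47, 20, 56, 99]
13 | PUSH 11 | [1, -68, 47, 47, 20, 56, 99, 11]

[1, -68, 47, 47, 20, 56, 99, 11]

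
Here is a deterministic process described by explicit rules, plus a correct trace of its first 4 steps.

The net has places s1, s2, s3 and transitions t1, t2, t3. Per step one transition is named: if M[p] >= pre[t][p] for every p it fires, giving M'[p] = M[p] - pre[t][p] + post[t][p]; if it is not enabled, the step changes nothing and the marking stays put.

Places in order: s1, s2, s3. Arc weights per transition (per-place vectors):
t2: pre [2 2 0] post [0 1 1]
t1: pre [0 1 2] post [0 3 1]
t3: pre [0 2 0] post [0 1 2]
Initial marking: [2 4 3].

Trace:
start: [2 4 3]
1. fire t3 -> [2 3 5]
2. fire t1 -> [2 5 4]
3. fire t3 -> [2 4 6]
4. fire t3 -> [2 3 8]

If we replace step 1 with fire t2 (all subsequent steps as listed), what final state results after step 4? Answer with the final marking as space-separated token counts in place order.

0 3 7

(re-executing from step 1 with the substitution; state before step 1: [2 4 3])
1. fire t2 -> [0 3 4]
2. fire t1 -> [0 5 3]
3. fire t3 -> [0 4 5]
4. fire t3 -> [0 3 7]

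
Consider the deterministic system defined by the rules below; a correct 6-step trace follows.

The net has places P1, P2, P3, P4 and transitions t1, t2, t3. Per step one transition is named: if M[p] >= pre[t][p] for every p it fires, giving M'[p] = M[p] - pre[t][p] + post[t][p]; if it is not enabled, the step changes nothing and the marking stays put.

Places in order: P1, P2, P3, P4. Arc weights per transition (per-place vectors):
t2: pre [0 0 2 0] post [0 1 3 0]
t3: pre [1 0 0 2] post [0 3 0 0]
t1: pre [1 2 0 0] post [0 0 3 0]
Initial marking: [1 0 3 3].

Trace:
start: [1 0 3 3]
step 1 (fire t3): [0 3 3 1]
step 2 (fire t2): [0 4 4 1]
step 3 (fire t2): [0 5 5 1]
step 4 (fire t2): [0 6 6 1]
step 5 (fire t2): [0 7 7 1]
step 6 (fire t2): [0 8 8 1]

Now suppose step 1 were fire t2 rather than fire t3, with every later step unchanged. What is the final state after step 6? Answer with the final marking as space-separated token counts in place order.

(re-executing from step 1 with the substitution; state before step 1: [1 0 3 3])
step 1 (fire t2): [1 1 4 3]
step 2 (fire t2): [1 2 5 3]
step 3 (fire t2): [1 3 6 3]
step 4 (fire t2): [1 4 7 3]
step 5 (fire t2): [1 5 8 3]
step 6 (fire t2): [1 6 9 3]

1 6 9 3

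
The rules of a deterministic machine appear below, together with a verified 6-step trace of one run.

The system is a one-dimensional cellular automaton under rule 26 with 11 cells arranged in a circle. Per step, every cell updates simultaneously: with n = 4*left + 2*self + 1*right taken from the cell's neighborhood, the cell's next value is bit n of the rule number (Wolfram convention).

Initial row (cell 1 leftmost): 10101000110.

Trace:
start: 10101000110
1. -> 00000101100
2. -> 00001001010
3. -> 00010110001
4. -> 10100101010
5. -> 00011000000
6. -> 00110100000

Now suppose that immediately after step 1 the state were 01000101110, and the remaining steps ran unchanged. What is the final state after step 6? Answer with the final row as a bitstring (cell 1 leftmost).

00010010010

state after step 1 := 01000101110
2. -> 10101001001
3. -> 00000110111
4. -> 10001100100
5. -> 01011011011
6. -> 00010010010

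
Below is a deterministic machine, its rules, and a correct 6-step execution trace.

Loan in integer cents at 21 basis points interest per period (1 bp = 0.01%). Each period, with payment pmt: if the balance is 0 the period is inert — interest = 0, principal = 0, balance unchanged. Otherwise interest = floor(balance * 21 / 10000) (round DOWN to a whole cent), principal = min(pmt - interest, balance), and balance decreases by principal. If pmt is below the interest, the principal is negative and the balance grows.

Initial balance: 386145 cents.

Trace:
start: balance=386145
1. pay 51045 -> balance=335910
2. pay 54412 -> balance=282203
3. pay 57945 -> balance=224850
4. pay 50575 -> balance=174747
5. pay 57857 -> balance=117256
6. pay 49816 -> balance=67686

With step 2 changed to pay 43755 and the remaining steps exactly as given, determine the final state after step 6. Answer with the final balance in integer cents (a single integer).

(re-executing from step 2 with the substitution; state before step 2: balance=335910)
2. pay 43755 -> balance=292860
3. pay 57945 -> balance=235530
4. pay 50575 -> balance=185449
5. pay 57857 -> balance=127981
6. pay 49816 -> balance=78433

78433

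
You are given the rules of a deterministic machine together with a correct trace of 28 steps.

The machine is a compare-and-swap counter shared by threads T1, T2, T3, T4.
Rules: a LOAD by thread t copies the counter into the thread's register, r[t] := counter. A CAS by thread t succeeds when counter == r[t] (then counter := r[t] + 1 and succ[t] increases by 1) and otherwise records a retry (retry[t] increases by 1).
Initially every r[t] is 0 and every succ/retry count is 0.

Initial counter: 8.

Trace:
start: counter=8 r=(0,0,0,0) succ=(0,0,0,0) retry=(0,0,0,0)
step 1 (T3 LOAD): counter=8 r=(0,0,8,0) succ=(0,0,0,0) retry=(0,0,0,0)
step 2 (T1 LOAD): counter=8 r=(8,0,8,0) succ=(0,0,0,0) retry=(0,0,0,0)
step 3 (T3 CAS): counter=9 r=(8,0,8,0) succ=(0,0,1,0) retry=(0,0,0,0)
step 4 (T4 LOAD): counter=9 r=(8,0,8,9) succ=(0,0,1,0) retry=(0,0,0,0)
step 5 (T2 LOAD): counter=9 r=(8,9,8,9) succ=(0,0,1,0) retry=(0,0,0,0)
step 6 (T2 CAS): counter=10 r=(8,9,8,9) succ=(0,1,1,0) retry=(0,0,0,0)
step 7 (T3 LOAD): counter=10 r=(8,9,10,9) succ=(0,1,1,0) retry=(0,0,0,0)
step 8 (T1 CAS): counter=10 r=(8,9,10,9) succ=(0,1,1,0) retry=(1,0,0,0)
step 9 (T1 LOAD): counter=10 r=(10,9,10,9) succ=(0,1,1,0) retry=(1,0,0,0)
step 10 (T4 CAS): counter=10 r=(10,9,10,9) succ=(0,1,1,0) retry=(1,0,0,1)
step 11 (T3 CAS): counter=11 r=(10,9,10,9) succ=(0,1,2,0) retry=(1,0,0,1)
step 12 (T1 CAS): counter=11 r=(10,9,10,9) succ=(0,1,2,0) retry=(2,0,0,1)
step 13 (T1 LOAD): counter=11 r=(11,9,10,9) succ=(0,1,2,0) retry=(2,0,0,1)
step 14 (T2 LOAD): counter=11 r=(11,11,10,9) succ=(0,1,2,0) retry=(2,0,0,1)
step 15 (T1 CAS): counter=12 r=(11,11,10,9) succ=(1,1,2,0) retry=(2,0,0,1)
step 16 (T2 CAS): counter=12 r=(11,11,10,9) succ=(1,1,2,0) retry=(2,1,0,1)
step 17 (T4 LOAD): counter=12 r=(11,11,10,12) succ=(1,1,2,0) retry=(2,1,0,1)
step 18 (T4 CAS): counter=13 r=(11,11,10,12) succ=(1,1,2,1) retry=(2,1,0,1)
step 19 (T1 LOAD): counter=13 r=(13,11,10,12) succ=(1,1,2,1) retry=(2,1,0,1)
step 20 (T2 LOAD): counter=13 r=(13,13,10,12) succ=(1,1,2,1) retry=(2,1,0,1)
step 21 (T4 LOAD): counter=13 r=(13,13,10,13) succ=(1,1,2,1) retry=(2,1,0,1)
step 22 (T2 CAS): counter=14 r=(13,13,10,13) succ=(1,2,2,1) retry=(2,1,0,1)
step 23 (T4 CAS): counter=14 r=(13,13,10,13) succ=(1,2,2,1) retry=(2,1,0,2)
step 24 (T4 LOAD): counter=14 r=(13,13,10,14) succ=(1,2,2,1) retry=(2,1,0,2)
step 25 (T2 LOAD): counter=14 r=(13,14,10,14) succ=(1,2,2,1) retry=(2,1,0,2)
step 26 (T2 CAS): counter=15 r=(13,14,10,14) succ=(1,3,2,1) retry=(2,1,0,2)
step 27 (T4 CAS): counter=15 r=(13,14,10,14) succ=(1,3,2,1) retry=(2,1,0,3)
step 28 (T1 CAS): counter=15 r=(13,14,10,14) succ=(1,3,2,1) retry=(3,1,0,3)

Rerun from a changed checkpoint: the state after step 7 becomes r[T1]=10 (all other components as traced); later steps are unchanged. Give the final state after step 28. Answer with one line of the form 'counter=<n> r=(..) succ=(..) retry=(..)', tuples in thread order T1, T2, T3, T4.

state after step 7 := counter=10 r=(10,9,10,9) succ=(0,1,1,0) retry=(0,0,0,0)
step 8 (T1 CAS): counter=11 r=(10,9,10,9) succ=(1,1,1,0) retry=(0,0,0,0)
step 9 (T1 LOAD): counter=11 r=(11,9,10,9) succ=(1,1,1,0) retry=(0,0,0,0)
step 10 (T4 CAS): counter=11 r=(11,9,10,9) succ=(1,1,1,0) retry=(0,0,0,1)
step 11 (T3 CAS): counter=11 r=(11,9,10,9) succ=(1,1,1,0) retry=(0,0,1,1)
step 12 (T1 CAS): counter=12 r=(11,9,10,9) succ=(2,1,1,0) retry=(0,0,1,1)
step 13 (T1 LOAD): counter=12 r=(12,9,10,9) succ=(2,1,1,0) retry=(0,0,1,1)
step 14 (T2 LOAD): counter=12 r=(12,12,10,9) succ=(2,1,1,0) retry=(0,0,1,1)
step 15 (T1 CAS): counter=13 r=(12,12,10,9) succ=(3,1,1,0) retry=(0,0,1,1)
step 16 (T2 CAS): counter=13 r=(12,12,10,9) succ=(3,1,1,0) retry=(0,1,1,1)
step 17 (T4 LOAD): counter=13 r=(12,12,10,13) succ=(3,1,1,0) retry=(0,1,1,1)
step 18 (T4 CAS): counter=14 r=(12,12,10,13) succ=(3,1,1,1) retry=(0,1,1,1)
step 19 (T1 LOAD): counter=14 r=(14,12,10,13) succ=(3,1,1,1) retry=(0,1,1,1)
step 20 (T2 LOAD): counter=14 r=(14,14,10,13) succ=(3,1,1,1) retry=(0,1,1,1)
step 21 (T4 LOAD): counter=14 r=(14,14,10,14) succ=(3,1,1,1) retry=(0,1,1,1)
step 22 (T2 CAS): counter=15 r=(14,14,10,14) succ=(3,2,1,1) retry=(0,1,1,1)
step 23 (T4 CAS): counter=15 r=(14,14,10,14) succ=(3,2,1,1) retry=(0,1,1,2)
step 24 (T4 LOAD): counter=15 r=(14,14,10,15) succ=(3,2,1,1) retry=(0,1,1,2)
step 25 (T2 LOAD): counter=15 r=(14,15,10,15) succ=(3,2,1,1) retry=(0,1,1,2)
step 26 (T2 CAS): counter=16 r=(14,15,10,15) succ=(3,3,1,1) retry=(0,1,1,2)
step 27 (T4 CAS): counter=16 r=(14,15,10,15) succ=(3,3,1,1) retry=(0,1,1,3)
step 28 (T1 CAS): counter=16 r=(14,15,10,15) succ=(3,3,1,1) retry=(1,1,1,3)

counter=16 r=(14,15,10,15) succ=(3,3,1,1) retry=(1,1,1,3)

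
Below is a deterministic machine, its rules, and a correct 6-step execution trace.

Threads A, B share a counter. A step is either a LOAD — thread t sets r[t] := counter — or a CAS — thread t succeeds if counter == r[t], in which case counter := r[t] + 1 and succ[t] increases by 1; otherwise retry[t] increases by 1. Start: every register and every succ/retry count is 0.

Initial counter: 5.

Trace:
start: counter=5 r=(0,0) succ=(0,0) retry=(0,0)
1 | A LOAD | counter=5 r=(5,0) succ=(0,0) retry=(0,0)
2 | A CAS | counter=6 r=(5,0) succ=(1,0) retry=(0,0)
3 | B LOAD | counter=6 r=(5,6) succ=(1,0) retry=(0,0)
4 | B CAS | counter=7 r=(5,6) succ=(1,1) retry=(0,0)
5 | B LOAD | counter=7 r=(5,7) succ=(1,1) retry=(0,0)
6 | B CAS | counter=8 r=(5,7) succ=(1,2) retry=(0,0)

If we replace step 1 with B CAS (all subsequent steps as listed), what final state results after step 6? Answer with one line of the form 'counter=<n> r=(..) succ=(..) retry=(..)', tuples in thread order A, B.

counter=7 r=(0,6) succ=(0,2) retry=(1,1)

(re-executing from step 1 with the substitution; state before step 1: counter=5 r=(0,0) succ=(0,0) retry=(0,0))
1 | B CAS | counter=5 r=(0,0) succ=(0,0) retry=(0,1)
2 | A CAS | counter=5 r=(0,0) succ=(0,0) retry=(1,1)
3 | B LOAD | counter=5 r=(0,5) succ=(0,0) retry=(1,1)
4 | B CAS | counter=6 r=(0,5) succ=(0,1) retry=(1,1)
5 | B LOAD | counter=6 r=(0,6) succ=(0,1) retry=(1,1)
6 | B CAS | counter=7 r=(0,6) succ=(0,2) retry=(1,1)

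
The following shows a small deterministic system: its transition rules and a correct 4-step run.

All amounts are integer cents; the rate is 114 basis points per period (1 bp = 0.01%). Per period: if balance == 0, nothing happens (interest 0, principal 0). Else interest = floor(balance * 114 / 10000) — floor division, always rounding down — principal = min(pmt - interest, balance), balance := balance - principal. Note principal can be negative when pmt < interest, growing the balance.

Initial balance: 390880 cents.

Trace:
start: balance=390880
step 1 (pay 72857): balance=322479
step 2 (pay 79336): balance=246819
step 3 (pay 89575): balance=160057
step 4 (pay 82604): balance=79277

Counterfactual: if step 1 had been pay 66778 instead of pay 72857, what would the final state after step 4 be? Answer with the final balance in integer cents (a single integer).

85566

(re-executing from step 1 with the substitution; state before step 1: balance=390880)
step 1 (pay 66778): balance=328558
step 2 (pay 79336): balance=252967
step 3 (pay 89575): balance=166275
step 4 (pay 82604): balance=85566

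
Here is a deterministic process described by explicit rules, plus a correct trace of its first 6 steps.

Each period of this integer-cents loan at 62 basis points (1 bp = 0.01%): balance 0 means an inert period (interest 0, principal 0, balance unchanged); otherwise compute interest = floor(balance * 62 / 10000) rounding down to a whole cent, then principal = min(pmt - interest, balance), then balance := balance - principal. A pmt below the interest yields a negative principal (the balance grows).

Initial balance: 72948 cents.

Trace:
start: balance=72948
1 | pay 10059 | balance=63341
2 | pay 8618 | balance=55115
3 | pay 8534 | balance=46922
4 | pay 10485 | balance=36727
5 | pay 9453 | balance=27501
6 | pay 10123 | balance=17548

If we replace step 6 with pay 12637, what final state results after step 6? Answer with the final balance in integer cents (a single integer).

(re-executing from step 6 with the substitution; state before step 6: balance=27501)
6 | pay 12637 | balance=15034

15034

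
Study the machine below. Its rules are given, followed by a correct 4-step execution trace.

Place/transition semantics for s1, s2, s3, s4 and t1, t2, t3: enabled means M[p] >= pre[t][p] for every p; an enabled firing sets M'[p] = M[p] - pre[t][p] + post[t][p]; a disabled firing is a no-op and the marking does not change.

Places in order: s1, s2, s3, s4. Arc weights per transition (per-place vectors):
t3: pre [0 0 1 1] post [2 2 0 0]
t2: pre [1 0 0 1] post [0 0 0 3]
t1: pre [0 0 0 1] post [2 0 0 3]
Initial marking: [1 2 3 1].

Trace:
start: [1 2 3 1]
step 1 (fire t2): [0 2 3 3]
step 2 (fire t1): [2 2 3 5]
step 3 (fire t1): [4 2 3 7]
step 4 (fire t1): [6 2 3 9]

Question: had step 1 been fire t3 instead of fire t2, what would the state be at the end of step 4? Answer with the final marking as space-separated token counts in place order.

(re-executing from step 1 with the substitution; state before step 1: [1 2 3 1])
step 1 (fire t3): [3 4 2 0]
step 2 (fire t1): [3 4 2 0]
step 3 (fire t1): [3 4 2 0]
step 4 (fire t1): [3 4 2 0]

3 4 2 0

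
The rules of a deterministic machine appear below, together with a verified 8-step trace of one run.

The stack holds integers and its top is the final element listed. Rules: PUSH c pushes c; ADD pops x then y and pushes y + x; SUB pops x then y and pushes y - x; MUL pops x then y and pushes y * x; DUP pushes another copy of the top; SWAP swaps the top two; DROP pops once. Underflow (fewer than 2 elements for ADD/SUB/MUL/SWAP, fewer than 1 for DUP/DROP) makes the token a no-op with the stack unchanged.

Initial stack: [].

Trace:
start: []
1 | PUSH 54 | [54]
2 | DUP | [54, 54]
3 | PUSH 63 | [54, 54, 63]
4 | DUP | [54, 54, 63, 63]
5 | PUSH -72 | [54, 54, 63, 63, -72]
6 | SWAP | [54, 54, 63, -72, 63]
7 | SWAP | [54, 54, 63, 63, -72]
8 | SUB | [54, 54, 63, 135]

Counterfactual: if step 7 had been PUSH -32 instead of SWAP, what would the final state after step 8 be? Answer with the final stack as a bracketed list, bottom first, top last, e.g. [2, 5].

[54, 54, 63, -72, 95]

(re-executing from step 7 with the substitution; state before step 7: [54, 54, 63, -72, 63])
7 | PUSH -32 | [54, 54, 63, -72, 63, -32]
8 | SUB | [54, 54, 63, -72, 95]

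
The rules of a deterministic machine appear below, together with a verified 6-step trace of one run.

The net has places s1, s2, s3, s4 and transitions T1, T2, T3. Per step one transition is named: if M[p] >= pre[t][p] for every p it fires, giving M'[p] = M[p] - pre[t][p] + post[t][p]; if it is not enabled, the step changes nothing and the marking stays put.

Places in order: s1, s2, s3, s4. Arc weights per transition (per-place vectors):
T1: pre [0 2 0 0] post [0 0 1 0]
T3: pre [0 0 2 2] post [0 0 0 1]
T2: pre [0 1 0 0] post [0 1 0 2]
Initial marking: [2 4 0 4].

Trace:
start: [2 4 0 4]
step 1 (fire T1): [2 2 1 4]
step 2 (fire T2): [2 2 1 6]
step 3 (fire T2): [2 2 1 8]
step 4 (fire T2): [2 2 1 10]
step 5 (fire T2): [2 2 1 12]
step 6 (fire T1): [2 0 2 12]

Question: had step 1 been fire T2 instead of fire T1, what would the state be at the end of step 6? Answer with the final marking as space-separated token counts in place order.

2 2 1 14

(re-executing from step 1 with the substitution; state before step 1: [2 4 0 4])
step 1 (fire T2): [2 4 0 6]
step 2 (fire T2): [2 4 0 8]
step 3 (fire T2): [2 4 0 10]
step 4 (fire T2): [2 4 0 12]
step 5 (fire T2): [2 4 0 14]
step 6 (fire T1): [2 2 1 14]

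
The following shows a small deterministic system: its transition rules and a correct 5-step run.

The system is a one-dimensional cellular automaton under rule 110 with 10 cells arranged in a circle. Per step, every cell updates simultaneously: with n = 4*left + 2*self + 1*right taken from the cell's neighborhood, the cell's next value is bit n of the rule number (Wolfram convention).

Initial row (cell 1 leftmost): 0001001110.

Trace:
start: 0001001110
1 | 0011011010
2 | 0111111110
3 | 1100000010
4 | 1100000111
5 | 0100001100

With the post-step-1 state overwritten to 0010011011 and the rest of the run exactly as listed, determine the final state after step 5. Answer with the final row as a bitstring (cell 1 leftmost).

0001100111

state after step 1 := 0010011011
2 | 0110111111
3 | 1111100001
4 | 0000100011
5 | 0001100111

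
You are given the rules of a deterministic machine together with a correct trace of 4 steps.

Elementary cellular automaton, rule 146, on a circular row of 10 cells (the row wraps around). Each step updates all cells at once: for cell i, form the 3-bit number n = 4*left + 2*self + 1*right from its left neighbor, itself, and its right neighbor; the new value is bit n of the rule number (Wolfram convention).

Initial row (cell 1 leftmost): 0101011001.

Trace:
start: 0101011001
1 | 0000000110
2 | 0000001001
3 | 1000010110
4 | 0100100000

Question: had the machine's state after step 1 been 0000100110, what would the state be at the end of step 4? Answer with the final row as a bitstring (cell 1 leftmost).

0001001000

state after step 1 := 0000100110
2 | 0001011001
3 | 1010000110
4 | 0001001000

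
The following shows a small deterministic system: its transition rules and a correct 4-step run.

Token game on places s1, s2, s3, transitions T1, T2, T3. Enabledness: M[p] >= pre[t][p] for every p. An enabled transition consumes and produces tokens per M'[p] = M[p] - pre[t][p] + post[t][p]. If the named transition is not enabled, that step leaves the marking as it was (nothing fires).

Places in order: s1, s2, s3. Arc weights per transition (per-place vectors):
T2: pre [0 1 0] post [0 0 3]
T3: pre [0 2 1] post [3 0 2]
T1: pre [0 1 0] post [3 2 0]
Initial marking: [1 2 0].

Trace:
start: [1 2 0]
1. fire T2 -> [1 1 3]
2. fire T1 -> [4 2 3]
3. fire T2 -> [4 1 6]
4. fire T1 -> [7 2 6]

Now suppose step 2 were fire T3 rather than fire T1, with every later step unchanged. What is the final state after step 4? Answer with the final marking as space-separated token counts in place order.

(re-executing from step 2 with the substitution; state before step 2: [1 1 3])
2. fire T3 -> [1 1 3]
3. fire T2 -> [1 0 6]
4. fire T1 -> [1 0 6]

1 0 6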